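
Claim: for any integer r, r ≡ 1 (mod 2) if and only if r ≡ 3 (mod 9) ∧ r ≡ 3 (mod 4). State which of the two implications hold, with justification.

Not equivalent: only (⇐) holds.

Forward direction. This fails: r = 1 gives 1 ≡ 1 (mod 2) but 1 ≡ 1 (mod 9), so the conjunction on the right does not hold.

Converse. If r ≡ 3 (mod 9) and r ≡ 3 (mod 4), then by the Chinese remainder theorem r ≡ 3 (mod 36). Since 3 ≡ 1 (mod 2) and 2 ∣ 36, we get r ≡ 1 (mod 2).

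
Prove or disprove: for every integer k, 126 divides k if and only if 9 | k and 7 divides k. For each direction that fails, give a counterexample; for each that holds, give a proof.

Forward direction. If 126 ∣ k, write k = 126q. Since 126 = 14·9, k = 9·(14q), so 9 ∣ k; and since 126 = 18·7, k = 7·(18q), so 7 ∣ k.

Converse. This fails: take k = 63. Both 9 ∣ 63 and 7 ∣ 63, yet 63 is not a multiple of 126 (since 63 = 0·126 + 63), so 126 ∤ 63.

Only the forward direction holds.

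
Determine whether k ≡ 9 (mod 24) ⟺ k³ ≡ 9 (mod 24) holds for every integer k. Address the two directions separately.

(→) Suppose k ≡ 9 (mod 24). Write k = 24j + 9. Then (24j + 9)³ = 13824j³ + 15552j² + 5832j + 729 = 24(576j³ + 648j² + 243j + 30) + 9, so k³ ≡ 9 (mod 24).

(←) Conversely, suppose k³ ≡ 9 (mod 24). The only residue r in {0, …, 23} with r³ ≡ 9 (mod 24) is r = 9, so k ≡ 9 (mod 24).

Both directions hold; the statement is true.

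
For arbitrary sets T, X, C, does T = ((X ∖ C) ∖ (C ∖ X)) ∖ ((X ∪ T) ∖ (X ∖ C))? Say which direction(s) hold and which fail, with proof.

Neither inclusion holds.

(⊆) This inclusion fails. Take T = {1}, X = ∅, C = ∅; then 1 ∈ T but 1 ∉ ((X ∖ C) ∖ (C ∖ X)) ∖ ((X ∪ T) ∖ (X ∖ C)).

(⊇) This inclusion fails. Take T = ∅, X = {1}, C = ∅; then 1 ∈ ((X ∖ C) ∖ (C ∖ X)) ∖ ((X ∪ T) ∖ (X ∖ C)) but 1 ∉ T.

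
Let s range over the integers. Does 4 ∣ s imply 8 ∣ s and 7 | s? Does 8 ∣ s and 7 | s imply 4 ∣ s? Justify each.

The forward direction fails; the converse holds.

(⇒) This fails: take s = 4. Certainly 4 ∣ 4, but 8 ∤ 4.

(⇐) Suppose 8 ∣ s and 7 ∣ s. Any common multiple of 8 and 7 is a multiple of their lcm; here gcd(8, 7) = 1, so lcm(8, 7) = 8·7 = 56, so 56 ∣ s. Since 4 ∣ 56, it follows that 4 ∣ s.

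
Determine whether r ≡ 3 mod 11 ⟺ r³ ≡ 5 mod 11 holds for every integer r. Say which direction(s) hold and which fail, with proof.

(⟹) Suppose r ≡ 3 mod 11. Write r = 11j + 3. Then (11j + 3)³ = 1331j³ + 1089j² + 297j + 27 = 11(121j³ + 99j² + 27j + 2) + 5, so r³ ≡ 5 (mod 11).

(⟸) Conversely, suppose r³ ≡ 5 (mod 11). The only residue r in {0, …, 10} with r³ ≡ 5 (mod 11) is r = 3, so r ≡ 3 (mod 11).

Both implications hold.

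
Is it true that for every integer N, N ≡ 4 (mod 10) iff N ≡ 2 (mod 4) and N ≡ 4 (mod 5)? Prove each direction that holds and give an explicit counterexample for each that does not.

Not equivalent: only (⇐) holds.

(⇒) This fails: N = 4 gives 4 ≡ 4 (mod 10) but 4 ≡ 0 (mod 4), so the conjunction on the right does not hold.

(⇐) Conversely, if N ≡ 2 (mod 4) and N ≡ 4 (mod 5), then by the Chinese remainder theorem N ≡ 14 (mod 20). Since 14 ≡ 4 (mod 10) and 10 ∣ 20, we get N ≡ 4 (mod 10).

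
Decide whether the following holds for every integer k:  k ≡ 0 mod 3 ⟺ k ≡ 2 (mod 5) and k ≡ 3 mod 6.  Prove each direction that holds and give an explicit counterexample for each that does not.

(⇒) fails; (⇐) holds.

(←) If k ≡ 2 (mod 5) and k ≡ 3 (mod 6), then by the Chinese remainder theorem k ≡ 27 (mod 30). Since 27 ≡ 0 (mod 3) and 3 ∣ 30, we get k ≡ 0 (mod 3).

(→) This fails: k = 0 gives 0 ≡ 0 (mod 3) but 0 ≡ 0 (mod 5), so the conjunction on the right does not hold.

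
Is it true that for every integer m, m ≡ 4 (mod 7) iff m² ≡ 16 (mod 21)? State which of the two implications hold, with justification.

[⇒] This fails: take m = 18. Then 18 ≡ 4 (mod 7), but 18² = 324 ≡ 9 (mod 21), not 16.

[⇐] This fails: take m = 10. Then 10² = 100 ≡ 16 (mod 21), yet 10 ≡ 3 (mod 7), not 4.

Neither direction holds.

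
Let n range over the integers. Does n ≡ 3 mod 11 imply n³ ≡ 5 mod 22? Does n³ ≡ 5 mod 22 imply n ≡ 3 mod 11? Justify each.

The forward direction fails; the converse holds.

[⇒] This fails: take n = 14. Then 14 ≡ 3 (mod 11), but 14³ = 2744 ≡ 16 (mod 22), not 5.

[⇐] Conversely, the residues r modulo 22 with r³ ≡ 5 (mod 22) are exactly {3}, and each is ≡ 3 (mod 11).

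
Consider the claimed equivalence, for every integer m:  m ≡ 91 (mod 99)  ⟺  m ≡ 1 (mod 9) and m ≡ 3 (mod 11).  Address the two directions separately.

(→) Suppose m ≡ 91 (mod 99); write m = 99j + 91. Since 9 ∣ 99, reducing mod 9 gives m ≡ 91 ≡ 1 (mod 9); since 11 ∣ 99, reducing mod 11 gives m ≡ 91 ≡ 3 (mod 11).

(←) Conversely, if m ≡ 1 (mod 9) and m ≡ 3 (mod 11), then by the Chinese remainder theorem m ≡ 91 (mod 99). This is exactly m ≡ 91 (mod 99).

Equivalent; both directions hold.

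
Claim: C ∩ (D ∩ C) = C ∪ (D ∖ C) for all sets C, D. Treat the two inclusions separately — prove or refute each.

(⊇) This inclusion fails. Take C = {1}, D = ∅; then 1 ∈ C ∪ (D ∖ C) but 1 ∉ C ∩ (D ∩ C).

(⊆) Let x ∈ C ∩ (D ∩ C). Then x ∈ C ∩ D, from which x ∈ C ∪ (D ∖ C).

(⊆) holds; (⊇) fails.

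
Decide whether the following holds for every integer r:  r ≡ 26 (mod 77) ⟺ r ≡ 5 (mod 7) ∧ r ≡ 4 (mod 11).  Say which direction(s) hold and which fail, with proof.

Both implications hold.

[⇐] If r ≡ 5 (mod 7) and r ≡ 4 (mod 11), then by the Chinese remainder theorem r ≡ 26 (mod 77). This is exactly r ≡ 26 (mod 77).

[⇒] Suppose r ≡ 26 (mod 77); write r = 77j + 26. Since 7 ∣ 77, reducing mod 7 gives r ≡ 26 ≡ 5 (mod 7); since 11 ∣ 77, reducing mod 11 gives r ≡ 26 ≡ 4 (mod 11).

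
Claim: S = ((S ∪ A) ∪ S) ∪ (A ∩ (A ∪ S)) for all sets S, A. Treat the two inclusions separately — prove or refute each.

(⟸) This inclusion fails. Take S = ∅, A = {1}; then 1 ∈ ((S ∪ A) ∪ S) ∪ (A ∩ (A ∪ S)) but 1 ∉ S.

(⟹) Let x ∈ S. Then either x ∈ S and x ∉ A; or x ∈ S ∩ A. In each case x ∈ ((S ∪ A) ∪ S) ∪ (A ∩ (A ∪ S)), so S ⊆ ((S ∪ A) ∪ S) ∪ (A ∩ (A ∪ S)).

Only the forward inclusion holds.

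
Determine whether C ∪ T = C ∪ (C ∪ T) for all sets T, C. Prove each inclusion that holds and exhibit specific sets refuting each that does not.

Reverse inclusion. Let x ∈ C ∪ (C ∪ T). Then either x ∈ T and x ∉ C; or x ∈ C and x ∉ T; or x ∈ T ∩ C. In each case x ∈ C ∪ T, so C ∪ (C ∪ T) ⊆ C ∪ T.

Forward inclusion. Let x ∈ C ∪ T. Then either x ∈ T and x ∉ C; or x ∈ C and x ∉ T; or x ∈ T ∩ C. In each case x ∈ C ∪ (C ∪ T), so C ∪ T ⊆ C ∪ (C ∪ T).

Both inclusions hold; the sets are equal.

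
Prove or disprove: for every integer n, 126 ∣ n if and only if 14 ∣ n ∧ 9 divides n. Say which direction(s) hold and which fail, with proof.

Both directions hold.

Forward direction. If 126 ∣ n, write n = 126q. Since 126 = 9·14, n = 14·(9q), so 14 ∣ n; and since 126 = 14·9, n = 9·(14q), so 9 ∣ n.

Converse. Suppose 14 ∣ n and 9 ∣ n. Any common multiple of 14 and 9 is a multiple of their lcm; here gcd(14, 9) = 1, so lcm(14, 9) = 14·9 = 126, so 126 ∣ n.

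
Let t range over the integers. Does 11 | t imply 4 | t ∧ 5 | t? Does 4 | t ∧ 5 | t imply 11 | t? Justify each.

(⇒) This fails: take t = 11. Certainly 11 ∣ 11, but 4 ∤ 11.

(⇐) This fails: take t = 20. Both 4 ∣ 20 and 5 ∣ 20, yet 20 is not a multiple of 11 (since 20 = 1·11 + 9), so 11 ∤ 20.

Both directions fail.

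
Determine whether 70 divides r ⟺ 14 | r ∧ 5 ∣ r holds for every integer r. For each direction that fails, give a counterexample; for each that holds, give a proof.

Forward direction. If 70 ∣ r, write r = 70q. Since 70 = 5·14, r = 14·(5q), so 14 ∣ r; and since 70 = 14·5, r = 5·(14q), so 5 ∣ r.

Converse. Suppose 14 ∣ r and 5 ∣ r. Any common multiple of 14 and 5 is a multiple of their lcm; here gcd(14, 5) = 1, so lcm(14, 5) = 14·5 = 70, so 70 ∣ r.

Both implications hold.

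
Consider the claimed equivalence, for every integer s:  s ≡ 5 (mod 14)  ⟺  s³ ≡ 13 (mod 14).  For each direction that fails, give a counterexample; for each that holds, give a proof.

Only the forward implication holds.

Forward direction. Suppose s ≡ 5 (mod 14). Write s = 14j + 5. Then (14j + 5)³ = 2744j³ + 2940j² + 1050j + 125 = 14(196j³ + 210j² + 75j + 8) + 13, so s³ ≡ 13 (mod 14).

Converse. This fails: take s = 3. Then 3³ = 27 ≡ 13 (mod 14), yet 3 ≡ 3 (mod 14), not 5.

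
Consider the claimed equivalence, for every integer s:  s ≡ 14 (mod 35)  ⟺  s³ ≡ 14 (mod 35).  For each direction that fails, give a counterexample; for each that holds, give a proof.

The biconditional holds.

(⟸) Suppose s³ ≡ 14 (mod 35). The only residue r in {0, …, 34} with r³ ≡ 14 (mod 35) is r = 14, so s ≡ 14 (mod 35).

(⟹) Suppose s ≡ 14 (mod 35). Write s = 35j + 14. Then (35j + 14)³ = 42875j³ + 51450j² + 20580j + 2744 = 35(1225j³ + 1470j² + 588j + 78) + 14, so s³ ≡ 14 (mod 35).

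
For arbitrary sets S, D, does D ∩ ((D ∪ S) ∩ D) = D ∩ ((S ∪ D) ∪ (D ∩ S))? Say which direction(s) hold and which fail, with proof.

Reverse inclusion. Let x ∈ D ∩ ((S ∪ D) ∪ (D ∩ S)). Then either x ∈ D and x ∉ S; or x ∈ S ∩ D. In each case x ∈ D ∩ ((D ∪ S) ∩ D), so D ∩ ((S ∪ D) ∪ (D ∩ S)) ⊆ D ∩ ((D ∪ S) ∩ D).

Forward inclusion. Let x ∈ D ∩ ((D ∪ S) ∩ D). Then either x ∈ D and x ∉ S; or x ∈ S ∩ D. In each case x ∈ D ∩ ((S ∪ D) ∪ (D ∩ S)), so D ∩ ((D ∪ S) ∩ D) ⊆ D ∩ ((S ∪ D) ∪ (D ∩ S)).

The two sets are equal.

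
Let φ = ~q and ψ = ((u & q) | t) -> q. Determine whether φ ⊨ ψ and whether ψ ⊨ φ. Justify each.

(⇒) fails and (⇐) fails.

(⟹) This fails. Under u = F, q = F, t = T, the left side is true but the right side is false.

(⟸) This fails. Under u = F, q = T, t = F, the left side is false but the right side is true.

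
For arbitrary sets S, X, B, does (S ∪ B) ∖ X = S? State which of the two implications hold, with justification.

(⊆) This inclusion fails. Take S = ∅, X = ∅, B = {1}; then 1 ∈ (S ∪ B) ∖ X but 1 ∉ S.

(⊇) This inclusion fails. Take S = {1}, X = {1}, B = ∅; then 1 ∈ S but 1 ∉ (S ∪ B) ∖ X.

(⊆) fails and (⊇) fails.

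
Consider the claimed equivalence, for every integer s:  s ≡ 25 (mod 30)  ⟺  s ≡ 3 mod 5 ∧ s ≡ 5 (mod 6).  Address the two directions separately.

Neither implication holds.

Forward direction. This fails: s = 25 gives 25 ≡ 25 (mod 30) but 25 ≡ 0 (mod 5), so the conjunction on the right does not hold.

Converse. This fails: s = 23 satisfies both congruences on the right (23 ≡ 3 mod 5 and 23 ≡ 5 mod 6) yet 23 ≡ 23 (mod 30), not 25.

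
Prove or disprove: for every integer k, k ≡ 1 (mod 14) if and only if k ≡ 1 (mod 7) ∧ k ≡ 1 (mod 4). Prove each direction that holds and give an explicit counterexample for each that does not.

[⇐] If k ≡ 1 (mod 7) and k ≡ 1 (mod 4), then by the Chinese remainder theorem k ≡ 1 (mod 28). Since 1 ≡ 1 (mod 14) and 14 ∣ 28, we get k ≡ 1 (mod 14).

[⇒] This fails: k = 15 gives 15 ≡ 1 (mod 14) but 15 ≡ 3 (mod 4), so the conjunction on the right does not hold.

Not equivalent: only (⇐) holds.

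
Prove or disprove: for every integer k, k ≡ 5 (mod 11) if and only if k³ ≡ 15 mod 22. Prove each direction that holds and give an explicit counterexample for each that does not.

Only the converse holds.

(⇒) This fails: take k = 16. Then 16 ≡ 5 (mod 11), but 16³ = 4096 ≡ 4 (mod 22), not 15.

(⇐) Conversely, the residues r modulo 22 with r³ ≡ 15 (mod 22) are exactly {5}, and each is ≡ 5 (mod 11).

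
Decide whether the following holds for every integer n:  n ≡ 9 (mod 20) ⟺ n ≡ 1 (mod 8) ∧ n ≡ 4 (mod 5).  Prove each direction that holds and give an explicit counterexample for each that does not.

Only the reverse direction holds.

(⟹) This fails: n = 29 gives 29 ≡ 9 (mod 20) but 29 ≡ 5 (mod 8), so the conjunction on the right does not hold.

(⟸) Conversely, if n ≡ 1 (mod 8) and n ≡ 4 (mod 5), then by the Chinese remainder theorem n ≡ 9 (mod 40). Since 9 ≡ 9 (mod 20) and 20 ∣ 40, we get n ≡ 9 (mod 20).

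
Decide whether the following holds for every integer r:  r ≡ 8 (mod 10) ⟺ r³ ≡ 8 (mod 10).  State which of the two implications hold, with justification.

(⇒) fails and (⇐) fails.

(⇒) This fails: take r = 8. Then 8 ≡ 8 (mod 10), but 8³ = 512 ≡ 2 (mod 10), not 8.

(⇐) This fails: take r = 2. Then 2³ = 8 ≡ 8 (mod 10), yet 2 ≡ 2 (mod 10), not 8.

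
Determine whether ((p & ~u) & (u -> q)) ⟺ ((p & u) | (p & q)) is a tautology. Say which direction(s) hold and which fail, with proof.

[⇒] This fails. Under u = F, p = T, q = F, the left side is true but the right side is false.

[⇐] This fails. Under u = T, p = T, q = F, the left side is false but the right side is true.

Neither direction holds.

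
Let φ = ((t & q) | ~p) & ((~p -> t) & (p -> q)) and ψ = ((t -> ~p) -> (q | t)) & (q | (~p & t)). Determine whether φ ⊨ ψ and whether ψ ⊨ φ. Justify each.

(⟸) This fails. Under t = F, p = F, q = T, the left side is false but the right side is true.

(⟹) Assume the antecedent. If p is true, the antecedent forces (t = T, p = T, q = T), and the consequent holds there. If p is false, the antecedent forces (t = T, p = F, q = F) or (t = T, p = F, q = T), and the consequent holds there. Either way the consequent holds.

Only the forward direction holds.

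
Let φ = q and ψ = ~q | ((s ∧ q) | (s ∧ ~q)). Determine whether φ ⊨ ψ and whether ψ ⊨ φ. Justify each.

Forward direction. This fails. Under q = T, s = F, the left side is true but the right side is false.

Converse. This fails. Under q = F, s = F, the left side is false but the right side is true.

Neither implication holds.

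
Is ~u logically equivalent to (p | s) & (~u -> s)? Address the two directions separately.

(⟹) This fails. Under u = F, s = F, p = F, the left side is true but the right side is false.

(⟸) This fails. Under u = T, s = T, p = F, the left side is false but the right side is true.

Neither direction holds.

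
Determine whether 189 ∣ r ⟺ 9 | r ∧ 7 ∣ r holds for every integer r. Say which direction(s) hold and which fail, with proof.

Forward direction. If 189 ∣ r, write r = 189q. Since 189 = 21·9, r = 9·(21q), so 9 ∣ r; and since 189 = 27·7, r = 7·(27q), so 7 ∣ r.

Converse. This fails: take r = 63. Both 9 ∣ 63 and 7 ∣ 63, yet 63 is not a multiple of 189 (since 63 = 0·189 + 63), so 189 ∤ 63.

The forward direction holds; the converse fails.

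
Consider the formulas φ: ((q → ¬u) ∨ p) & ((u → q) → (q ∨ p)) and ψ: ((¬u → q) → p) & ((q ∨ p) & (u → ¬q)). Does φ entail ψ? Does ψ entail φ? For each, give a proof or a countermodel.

Not equivalent: only (⇐) holds.

[⇒] This fails. Under p = F, u = T, q = F, the left side is true but the right side is false.

[⇐] Assume the antecedent. If p is true, the consequent reduces to true regardless of the other variables. If p is false, the antecedent cannot hold. Either way the consequent holds.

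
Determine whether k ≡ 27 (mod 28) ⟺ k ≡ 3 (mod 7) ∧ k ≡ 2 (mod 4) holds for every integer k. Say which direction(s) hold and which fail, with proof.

Forward direction. This fails: k = 27 gives 27 ≡ 27 (mod 28) but 27 ≡ 6 (mod 7), so the conjunction on the right does not hold.

Converse. This fails: k = 10 satisfies both congruences on the right (10 ≡ 3 mod 7 and 10 ≡ 2 mod 4) yet 10 ≡ 10 (mod 28), not 27.

(⇒) fails and (⇐) fails.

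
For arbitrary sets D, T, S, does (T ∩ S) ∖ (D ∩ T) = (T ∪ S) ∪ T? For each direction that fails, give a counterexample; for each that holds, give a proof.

(⊆) Let x ∈ (T ∩ S) ∖ (D ∩ T). Then x ∈ T ∩ S and x ∉ D, from which x ∈ (T ∪ S) ∪ T.

(⊇) This inclusion fails. Take D = ∅, T = {1}, S = ∅; then 1 ∈ (T ∪ S) ∪ T but 1 ∉ (T ∩ S) ∖ (D ∩ T).

Only the forward inclusion holds.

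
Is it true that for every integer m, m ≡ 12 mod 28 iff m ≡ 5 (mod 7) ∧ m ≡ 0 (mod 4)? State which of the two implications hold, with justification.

Both implications hold.

[⇒] Suppose m ≡ 12 (mod 28); write m = 28j + 12. Since 7 ∣ 28, reducing mod 7 gives m ≡ 12 ≡ 5 (mod 7); since 4 ∣ 28, reducing mod 4 gives m ≡ 12 ≡ 0 (mod 4).

[⇐] Conversely, if m ≡ 5 (mod 7) and m ≡ 0 (mod 4), then by the Chinese remainder theorem m ≡ 12 (mod 28). This is exactly m ≡ 12 (mod 28).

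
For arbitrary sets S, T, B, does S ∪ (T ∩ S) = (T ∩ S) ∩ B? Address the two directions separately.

Forward inclusion. This inclusion fails. Take S = {1}, T = ∅, B = ∅; then 1 ∈ S ∪ (T ∩ S) but 1 ∉ (T ∩ S) ∩ B.

Reverse inclusion. Let x ∈ (T ∩ S) ∩ B. Then x ∈ S ∩ T ∩ B, from which x ∈ S ∪ (T ∩ S).

(⊆) fails; (⊇) holds.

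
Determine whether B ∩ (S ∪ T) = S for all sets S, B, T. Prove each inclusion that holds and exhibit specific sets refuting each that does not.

(⊆) This inclusion fails. Take S = ∅, B = {1}, T = {1}; then 1 ∈ B ∩ (S ∪ T) but 1 ∉ S.

(⊇) This inclusion fails. Take S = {1}, B = ∅, T = ∅; then 1 ∈ S but 1 ∉ B ∩ (S ∪ T).

Both inclusions fail.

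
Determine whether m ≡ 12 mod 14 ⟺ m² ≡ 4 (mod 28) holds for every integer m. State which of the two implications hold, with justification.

(⇒) holds; (⇐) fails.

[⇒] Suppose m ≡ 12 (mod 14). Working modulo 28, m ∈ {12, 26}; for each such r, r² ≡ 4 (mod 28).

[⇐] This fails: take m = 2. Then 2² = 4 ≡ 4 (mod 28), yet 2 ≡ 2 (mod 14), not 12.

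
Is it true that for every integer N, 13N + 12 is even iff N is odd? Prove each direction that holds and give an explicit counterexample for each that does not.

Neither implication holds.

[⇒] This fails: N = 6 gives 13N + 12 = 90, which is even, but 6 is even, not odd.

[⇐] This also fails: N = 3 is odd, but 13N + 12 = 51 is odd, not even.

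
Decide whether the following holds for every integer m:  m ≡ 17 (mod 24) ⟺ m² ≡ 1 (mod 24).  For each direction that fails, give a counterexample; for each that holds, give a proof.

(⇒) Suppose m ≡ 17 (mod 24). Write m = 24j + 17. Then (24j + 17)² = 576j² + 816j + 289 = 24(24j² + 34j + 12) + 1, so m² ≡ 1 (mod 24).

(⇐) This fails: take m = 1. Then 1² = 1 ≡ 1 (mod 24), yet 1 ≡ 1 (mod 24), not 17.

Not equivalent: only (⇒) holds.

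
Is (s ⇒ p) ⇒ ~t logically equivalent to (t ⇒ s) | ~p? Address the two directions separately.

The forward direction holds; the converse fails.

[⇒] Assume the antecedent. If t is true, the antecedent forces (t = T, p = F, s = T), and (t ⇒ s) | ~p holds there. If t is false, (t ⇒ s) | ~p reduces to true regardless of the other variables. Either way (t ⇒ s) | ~p holds.

[⇐] This fails. Under t = T, p = F, s = F, the left side is false but the right side is true.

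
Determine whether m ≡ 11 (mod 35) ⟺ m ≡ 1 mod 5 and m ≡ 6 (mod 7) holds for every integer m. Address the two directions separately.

(⇒) fails and (⇐) fails.

(⟹) This fails: m = 11 gives 11 ≡ 11 (mod 35) but 11 ≡ 4 (mod 7), so the conjunction on the right does not hold.

(⟸) This fails: m = 6 satisfies both congruences on the right (6 ≡ 1 mod 5 and 6 ≡ 6 mod 7) yet 6 ≡ 6 (mod 35), not 11.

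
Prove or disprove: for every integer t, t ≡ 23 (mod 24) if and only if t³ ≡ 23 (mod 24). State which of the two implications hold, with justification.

Both implications hold.

[⇒] Suppose t ≡ 23 (mod 24). Write t = 24j + 23. Then (24j + 23)³ = 13824j³ + 39744j² + 38088j + 12167 = 24(576j³ + 1656j² + 1587j + 506) + 23, so t³ ≡ 23 (mod 24).

[⇐] Conversely, suppose t³ ≡ 23 (mod 24). The only residue r in {0, …, 23} with r³ ≡ 23 (mod 24) is r = 23, so t ≡ 23 (mod 24).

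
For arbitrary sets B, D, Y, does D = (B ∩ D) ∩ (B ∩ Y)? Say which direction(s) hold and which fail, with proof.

Forward inclusion. This inclusion fails. Take B = ∅, D = {1}, Y = ∅; then 1 ∈ D but 1 ∉ (B ∩ D) ∩ (B ∩ Y).

Reverse inclusion. Let x ∈ (B ∩ D) ∩ (B ∩ Y). Then x ∈ B ∩ D ∩ Y, from which x ∈ D.

Only the reverse inclusion holds.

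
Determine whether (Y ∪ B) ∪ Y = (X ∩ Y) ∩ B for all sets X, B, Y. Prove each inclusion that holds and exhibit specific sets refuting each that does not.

(⊆) This inclusion fails. Take X = ∅, B = {1}, Y = ∅; then 1 ∈ (Y ∪ B) ∪ Y but 1 ∉ (X ∩ Y) ∩ B.

(⊇) Let x ∈ (X ∩ Y) ∩ B. Then x ∈ X ∩ B ∩ Y, from which x ∈ (Y ∪ B) ∪ Y.

Only the reverse inclusion holds.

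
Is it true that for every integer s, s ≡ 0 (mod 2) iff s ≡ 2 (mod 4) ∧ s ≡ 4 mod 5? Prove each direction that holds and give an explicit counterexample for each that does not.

(⟹) This fails: s = 0 gives 0 ≡ 0 (mod 2) but 0 ≡ 0 (mod 4), so the conjunction on the right does not hold.

(⟸) Conversely, if s ≡ 2 (mod 4) and s ≡ 4 (mod 5), then by the Chinese remainder theorem s ≡ 14 (mod 20). Since 14 ≡ 0 (mod 2) and 2 ∣ 20, we get s ≡ 0 (mod 2).

(⇒) fails; (⇐) holds.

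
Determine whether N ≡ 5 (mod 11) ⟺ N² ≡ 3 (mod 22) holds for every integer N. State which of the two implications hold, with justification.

Neither implication holds.

(⇒) This fails: take N = 16. Then 16 ≡ 5 (mod 11), but 16² = 256 ≡ 14 (mod 22), not 3.

(⇐) This fails: take N = 17. Then 17² = 289 ≡ 3 (mod 22), yet 17 ≡ 6 (mod 11), not 5.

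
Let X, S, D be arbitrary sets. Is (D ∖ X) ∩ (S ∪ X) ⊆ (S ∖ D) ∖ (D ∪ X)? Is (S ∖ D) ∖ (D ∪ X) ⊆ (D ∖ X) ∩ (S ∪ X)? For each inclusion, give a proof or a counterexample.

Forward inclusion. This inclusion fails. Take X = ∅, S = {1}, D = {1}; then 1 ∈ (D ∖ X) ∩ (S ∪ X) but 1 ∉ (S ∖ D) ∖ (D ∪ X).

Reverse inclusion. This inclusion fails. Take X = ∅, S = {1}, D = ∅; then 1 ∈ (S ∖ D) ∖ (D ∪ X) but 1 ∉ (D ∖ X) ∩ (S ∪ X).

Neither inclusion holds.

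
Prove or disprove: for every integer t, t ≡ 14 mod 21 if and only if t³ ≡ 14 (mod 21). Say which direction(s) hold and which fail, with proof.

(→) Suppose t ≡ 14 mod 21. Write t = 21j + 14. Then (21j + 14)³ = 9261j³ + 18522j² + 12348j + 2744 = 21(441j³ + 882j² + 588j + 130) + 14, so t³ ≡ 14 (mod 21).

(←) Conversely, suppose t³ ≡ 14 (mod 21). The only residue r in {0, …, 20} with r³ ≡ 14 (mod 21) is r = 14, so t ≡ 14 (mod 21).

The biconditional holds.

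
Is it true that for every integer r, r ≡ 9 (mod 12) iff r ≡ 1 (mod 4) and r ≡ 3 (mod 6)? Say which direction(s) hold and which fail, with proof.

[⇒] Suppose r ≡ 9 (mod 12); write r = 12j + 9. Since 4 ∣ 12, reducing mod 4 gives r ≡ 9 ≡ 1 (mod 4); since 6 ∣ 12, reducing mod 6 gives r ≡ 9 ≡ 3 (mod 6).

[⇐] Conversely, if r ≡ 1 (mod 4) and r ≡ 3 (mod 6), then by the Chinese remainder theorem r ≡ 9 (mod 12). This is exactly r ≡ 9 (mod 12).

The biconditional holds.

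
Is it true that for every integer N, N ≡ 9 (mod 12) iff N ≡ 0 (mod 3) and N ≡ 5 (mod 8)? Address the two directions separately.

(⇒) This fails: N = 9 gives 9 ≡ 9 (mod 12) but 9 ≡ 1 (mod 8), so the conjunction on the right does not hold.

(⇐) Conversely, if N ≡ 0 (mod 3) and N ≡ 5 (mod 8), then by the Chinese remainder theorem N ≡ 21 (mod 24). Since 21 ≡ 9 (mod 12) and 12 ∣ 24, we get N ≡ 9 (mod 12).

The forward direction fails; the converse holds.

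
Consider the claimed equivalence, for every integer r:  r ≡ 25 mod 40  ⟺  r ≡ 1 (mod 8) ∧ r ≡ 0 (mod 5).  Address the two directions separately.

Forward direction. Suppose r ≡ 25 (mod 40); write r = 40j + 25. Since 8 ∣ 40, reducing mod 8 gives r ≡ 25 ≡ 1 (mod 8); since 5 ∣ 40, reducing mod 5 gives r ≡ 25 ≡ 0 (mod 5).

Converse. If r ≡ 1 (mod 8) and r ≡ 0 (mod 5), then by the Chinese remainder theorem r ≡ 25 (mod 40). This is exactly r ≡ 25 (mod 40).

The biconditional holds.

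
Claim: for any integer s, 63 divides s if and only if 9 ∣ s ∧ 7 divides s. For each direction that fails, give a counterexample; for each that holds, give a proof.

(⟹) If 63 ∣ s, write s = 63q. Since 63 = 7·9, s = 9·(7q), so 9 ∣ s; and since 63 = 9·7, s = 7·(9q), so 7 ∣ s.

(⟸) Suppose 9 ∣ s and 7 ∣ s. Any common multiple of 9 and 7 is a multiple of their lcm; here gcd(9, 7) = 1, so lcm(9, 7) = 9·7 = 63, so 63 ∣ s.

Equivalent; both directions hold.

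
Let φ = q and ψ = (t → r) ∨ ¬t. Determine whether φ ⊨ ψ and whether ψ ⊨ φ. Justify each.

(→) This fails. Under t = T, r = F, q = T, the left side is true but the right side is false.

(←) This fails. Under t = F, r = F, q = F, the left side is false but the right side is true.

Both directions fail.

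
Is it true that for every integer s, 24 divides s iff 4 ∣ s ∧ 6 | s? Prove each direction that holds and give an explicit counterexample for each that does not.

Not equivalent: only (⇒) holds.

(→) If 24 ∣ s, write s = 24q. Since 24 = 6·4, s = 4·(6q), so 4 ∣ s; and since 24 = 4·6, s = 6·(4q), so 6 ∣ s.

(←) This fails: take s = 12. Both 4 ∣ 12 and 6 ∣ 12, yet 12 is not a multiple of 24 (since 12 = 0·24 + 12), so 24 ∤ 12.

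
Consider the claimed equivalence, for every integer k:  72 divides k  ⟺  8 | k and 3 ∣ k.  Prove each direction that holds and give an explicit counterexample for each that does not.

(⇒) holds; (⇐) fails.

(⇒) If 72 ∣ k, write k = 72q. Since 72 = 9·8, k = 8·(9q), so 8 ∣ k; and since 72 = 24·3, k = 3·(24q), so 3 ∣ k.

(⇐) This fails: take k = 24. Both 8 ∣ 24 and 3 ∣ 24, yet 24 is not a multiple of 72 (since 24 = 0·72 + 24), so 72 ∤ 24.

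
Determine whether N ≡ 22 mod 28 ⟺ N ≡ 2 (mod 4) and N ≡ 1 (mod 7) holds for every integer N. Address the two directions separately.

Equivalent; both directions hold.

(→) Suppose N ≡ 22 (mod 28); write N = 28j + 22. Since 4 ∣ 28, reducing mod 4 gives N ≡ 22 ≡ 2 (mod 4); since 7 ∣ 28, reducing mod 7 gives N ≡ 22 ≡ 1 (mod 7).

(←) Conversely, if N ≡ 2 (mod 4) and N ≡ 1 (mod 7), then by the Chinese remainder theorem N ≡ 22 (mod 28). This is exactly N ≡ 22 (mod 28).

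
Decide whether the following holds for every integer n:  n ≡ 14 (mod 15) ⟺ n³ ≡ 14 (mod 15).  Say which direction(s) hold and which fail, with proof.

(→) Suppose n ≡ 14 (mod 15). Write n = 15j + 14. Then (15j + 14)³ = 3375j³ + 9450j² + 8820j + 2744 = 15(225j³ + 630j² + 588j + 182) + 14, so n³ ≡ 14 (mod 15).

(←) Conversely, suppose n³ ≡ 14 (mod 15). The only residue r in {0, …, 14} with r³ ≡ 14 (mod 15) is r = 14, so n ≡ 14 (mod 15).

Both implications hold.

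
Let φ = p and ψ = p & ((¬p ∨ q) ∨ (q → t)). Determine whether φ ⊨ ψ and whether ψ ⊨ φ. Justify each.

[⇒] Assume the antecedent. If p is true, p & ((¬p ∨ q) ∨ (q → t)) reduces to true regardless of the other variables. If p is false, the antecedent cannot hold. Either way p & ((¬p ∨ q) ∨ (q → t)) holds.

[⇐] Assume the antecedent. If p is true, p reduces to true regardless of the other variables. If p is false, the antecedent cannot hold. Either way p holds.

Both directions hold.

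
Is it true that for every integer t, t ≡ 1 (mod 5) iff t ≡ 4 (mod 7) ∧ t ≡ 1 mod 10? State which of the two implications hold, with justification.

Not equivalent: only (⇐) holds.

Converse. If t ≡ 4 (mod 7) and t ≡ 1 (mod 10), then by the Chinese remainder theorem t ≡ 11 (mod 70). Since 11 ≡ 1 (mod 5) and 5 ∣ 70, we get t ≡ 1 (mod 5).

Forward direction. This fails: t = 1 gives 1 ≡ 1 (mod 5) but 1 ≡ 1 (mod 7), so the conjunction on the right does not hold.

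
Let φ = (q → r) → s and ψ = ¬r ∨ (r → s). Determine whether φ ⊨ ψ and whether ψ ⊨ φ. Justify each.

The forward direction holds; the converse fails.

(⟹) Assume the antecedent. If s is true, ¬r ∨ (r → s) reduces to true regardless of the other variables. If s is false, the antecedent forces (s = F, r = F, q = T), and ¬r ∨ (r → s) holds there. Either way ¬r ∨ (r → s) holds.

(⟸) This fails. Under s = F, r = F, q = F, the left side is false but the right side is true.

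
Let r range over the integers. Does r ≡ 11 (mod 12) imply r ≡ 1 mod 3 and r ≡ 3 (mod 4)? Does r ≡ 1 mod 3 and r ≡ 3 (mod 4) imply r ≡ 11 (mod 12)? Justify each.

Neither implication holds.

(⟹) This fails: r = 11 gives 11 ≡ 11 (mod 12) but 11 ≡ 2 (mod 3), so the conjunction on the right does not hold.

(⟸) This fails: r = 7 satisfies both congruences on the right (7 ≡ 1 mod 3 and 7 ≡ 3 mod 4) yet 7 ≡ 7 (mod 12), not 11.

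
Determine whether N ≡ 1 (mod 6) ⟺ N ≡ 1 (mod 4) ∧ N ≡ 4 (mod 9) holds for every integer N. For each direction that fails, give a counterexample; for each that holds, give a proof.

Only the reverse direction holds.

(⇒) This fails: N = 1 gives 1 ≡ 1 (mod 6) but 1 ≡ 1 (mod 9), so the conjunction on the right does not hold.

(⇐) Conversely, if N ≡ 1 (mod 4) and N ≡ 4 (mod 9), then by the Chinese remainder theorem N ≡ 13 (mod 36). Since 13 ≡ 1 (mod 6) and 6 ∣ 36, we get N ≡ 1 (mod 6).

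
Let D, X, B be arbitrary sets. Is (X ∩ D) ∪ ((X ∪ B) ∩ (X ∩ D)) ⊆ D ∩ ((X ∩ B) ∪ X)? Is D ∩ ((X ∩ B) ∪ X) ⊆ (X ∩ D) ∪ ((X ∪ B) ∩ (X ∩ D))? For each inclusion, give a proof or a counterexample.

The two sets are equal.

(⊆) Let x ∈ (X ∩ D) ∪ ((X ∪ B) ∩ (X ∩ D)). Then either x ∈ D ∩ X and x ∉ B; or x ∈ D ∩ X ∩ B. In each case x ∈ D ∩ ((X ∩ B) ∪ X), so (X ∩ D) ∪ ((X ∪ B) ∩ (X ∩ D)) ⊆ D ∩ ((X ∩ B) ∪ X).

(⊇) Let x ∈ D ∩ ((X ∩ B) ∪ X). Then either x ∈ D ∩ X and x ∉ B; or x ∈ D ∩ X ∩ B. In each case x ∈ (X ∩ D) ∪ ((X ∪ B) ∩ (X ∩ D)), so D ∩ ((X ∩ B) ∪ X) ⊆ (X ∩ D) ∪ ((X ∪ B) ∩ (X ∩ D)).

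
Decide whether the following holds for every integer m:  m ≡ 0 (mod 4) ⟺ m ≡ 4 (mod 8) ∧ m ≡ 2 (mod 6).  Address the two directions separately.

(⟹) This fails: m = 0 gives 0 ≡ 0 (mod 4) but 0 ≡ 0 (mod 8), so the conjunction on the right does not hold.

(⟸) Conversely, if m ≡ 4 (mod 8) and m ≡ 2 (mod 6), then by the Chinese remainder theorem m ≡ 20 (mod 24). Since 20 ≡ 0 (mod 4) and 4 ∣ 24, we get m ≡ 0 (mod 4).

Only the converse holds.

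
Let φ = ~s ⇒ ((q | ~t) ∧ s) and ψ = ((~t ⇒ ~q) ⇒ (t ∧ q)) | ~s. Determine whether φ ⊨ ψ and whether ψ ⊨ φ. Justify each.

(→) This fails. Under t = F, q = F, s = T, the left side is true but the right side is false.

(←) This fails. Under t = F, q = F, s = F, the left side is false but the right side is true.

Both directions fail.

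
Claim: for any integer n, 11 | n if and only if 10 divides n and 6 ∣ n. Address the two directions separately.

(→) This fails: take n = 11. Certainly 11 ∣ 11, but 10 ∤ 11.

(←) This fails: take n = 30. Both 10 ∣ 30 and 6 ∣ 30, yet 30 is not a multiple of 11 (since 30 = 2·11 + 8), so 11 ∤ 30.

(⇒) fails and (⇐) fails.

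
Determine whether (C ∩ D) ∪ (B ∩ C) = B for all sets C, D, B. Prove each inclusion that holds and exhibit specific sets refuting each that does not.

Both inclusions fail.

(⊆) This inclusion fails. Take C = {1}, D = {1}, B = ∅; then 1 ∈ (C ∩ D) ∪ (B ∩ C) but 1 ∉ B.

(⊇) This inclusion fails. Take C = ∅, D = ∅, B = {1}; then 1 ∈ B but 1 ∉ (C ∩ D) ∪ (B ∩ C).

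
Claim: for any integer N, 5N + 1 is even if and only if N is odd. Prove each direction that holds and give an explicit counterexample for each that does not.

Both directions hold; the statement is true.

(→) Suppose 5N + 1 is even. Since 5 is odd, 5N and N have the same parity, so 5N + 1 ≡ N + 1 (mod 2). As 1 is odd, 5N + 1 is even exactly when N is odd. Thus N is odd.

(←) Conversely, suppose N is odd; write N = 2j + 1. Then 5N + 1 = 5·(2j + 1) + 1 = 2·5j + 6, which is even.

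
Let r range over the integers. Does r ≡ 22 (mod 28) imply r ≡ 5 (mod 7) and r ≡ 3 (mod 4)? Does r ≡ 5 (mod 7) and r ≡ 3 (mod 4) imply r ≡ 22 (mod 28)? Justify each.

(⇒) This fails: r = 22 gives 22 ≡ 22 (mod 28) but 22 ≡ 1 (mod 7), so the conjunction on the right does not hold.

(⇐) This fails: r = 19 satisfies both congruences on the right (19 ≡ 5 mod 7 and 19 ≡ 3 mod 4) yet 19 ≡ 19 (mod 28), not 22.

(⇒) fails and (⇐) fails.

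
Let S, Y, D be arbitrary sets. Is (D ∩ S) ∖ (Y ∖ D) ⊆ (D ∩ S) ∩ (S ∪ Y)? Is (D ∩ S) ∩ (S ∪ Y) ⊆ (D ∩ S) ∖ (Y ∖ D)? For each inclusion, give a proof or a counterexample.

Both inclusions hold.

(⟹) Let x ∈ (D ∩ S) ∖ (Y ∖ D). Then either x ∈ S ∩ D and x ∉ Y; or x ∈ S ∩ Y ∩ D. In each case x ∈ (D ∩ S) ∩ (S ∪ Y), so (D ∩ S) ∖ (Y ∖ D) ⊆ (D ∩ S) ∩ (S ∪ Y).

(⟸) Let x ∈ (D ∩ S) ∩ (S ∪ Y). Then either x ∈ S ∩ D and x ∉ Y; or x ∈ S ∩ Y ∩ D. In each case x ∈ (D ∩ S) ∖ (Y ∖ D), so (D ∩ S) ∩ (S ∪ Y) ⊆ (D ∩ S) ∖ (Y ∖ D).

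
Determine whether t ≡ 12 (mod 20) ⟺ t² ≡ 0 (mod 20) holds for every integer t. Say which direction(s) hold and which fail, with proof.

Neither implication holds.

[⇒] This fails: take t = 12. Then 12 ≡ 12 (mod 20), but 12² = 144 ≡ 4 (mod 20), not 0.

[⇐] This fails: take t = 0. Then 0² = 0 ≡ 0 (mod 20), yet 0 ≡ 0 (mod 20), not 12.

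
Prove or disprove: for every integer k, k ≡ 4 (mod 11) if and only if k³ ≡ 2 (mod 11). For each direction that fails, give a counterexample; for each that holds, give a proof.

Forward direction. This fails: take k = 4. Then 4 ≡ 4 (mod 11), but 4³ = 64 ≡ 9 (mod 11), not 2.

Converse. This fails: take k = 7. Then 7³ = 343 ≡ 2 (mod 11), yet 7 ≡ 7 (mod 11), not 4.

Neither direction holds.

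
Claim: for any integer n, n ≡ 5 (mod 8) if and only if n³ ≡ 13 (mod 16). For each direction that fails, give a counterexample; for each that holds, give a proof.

Only the converse holds.

Converse. The residues r modulo 16 with r³ ≡ 13 (mod 16) are exactly {5}, and each is ≡ 5 (mod 8).

Forward direction. This fails: take n = 13. Then 13 ≡ 5 (mod 8), but 13³ = 2197 ≡ 5 (mod 16), not 13.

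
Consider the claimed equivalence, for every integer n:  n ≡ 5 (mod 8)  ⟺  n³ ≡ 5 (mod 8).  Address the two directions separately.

Both directions hold.

(⇒) Suppose n ≡ 5 (mod 8). Write n = 8j + 5. Then (8j + 5)³ = 512j³ + 960j² + 600j + 125 = 8(64j³ + 120j² + 75j + 15) + 5, so n³ ≡ 5 (mod 8).

(⇐) Conversely, suppose n³ ≡ 5 (mod 8). The only residue r in {0, …, 7} with r³ ≡ 5 (mod 8) is r = 5, so n ≡ 5 (mod 8).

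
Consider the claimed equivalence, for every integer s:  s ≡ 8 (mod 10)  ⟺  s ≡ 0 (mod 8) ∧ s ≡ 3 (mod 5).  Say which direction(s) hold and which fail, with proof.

(⇒) This fails: s = 18 gives 18 ≡ 8 (mod 10) but 18 ≡ 2 (mod 8), so the conjunction on the right does not hold.

(⇐) Conversely, if s ≡ 0 (mod 8) and s ≡ 3 (mod 5), then by the Chinese remainder theorem s ≡ 8 (mod 40). Since 8 ≡ 8 (mod 10) and 10 ∣ 40, we get s ≡ 8 (mod 10).

Only the reverse direction holds.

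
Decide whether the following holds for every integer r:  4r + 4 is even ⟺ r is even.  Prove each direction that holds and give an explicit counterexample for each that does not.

(⟹) This fails: take r = 7. Then 4r + 4 = 32, which is even, yet r = 7 is odd, not even.

(⟸) Suppose r is even. Since 4 is even, 4r is even for every r, so 4r + 4 has the same parity as 4, which is even. Hence 4r + 4 is even.

The forward direction fails; the converse holds.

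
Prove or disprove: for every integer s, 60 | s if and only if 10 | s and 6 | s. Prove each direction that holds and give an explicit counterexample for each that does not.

[⇒] If 60 ∣ s, write s = 60q. Since 60 = 6·10, s = 10·(6q), so 10 ∣ s; and since 60 = 10·6, s = 6·(10q), so 6 ∣ s.

[⇐] This fails: take s = 30. Both 10 ∣ 30 and 6 ∣ 30, yet 30 is not a multiple of 60 (since 30 = 0·60 + 30), so 60 ∤ 30.

Only the forward direction holds.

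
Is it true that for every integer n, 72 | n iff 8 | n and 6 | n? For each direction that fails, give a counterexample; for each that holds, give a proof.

(⇒) If 72 ∣ n, write n = 72q. Since 72 = 9·8, n = 8·(9q), so 8 ∣ n; and since 72 = 12·6, n = 6·(12q), so 6 ∣ n.

(⇐) This fails: take n = 24. Both 8 ∣ 24 and 6 ∣ 24, yet 24 is not a multiple of 72 (since 24 = 0·72 + 24), so 72 ∤ 24.

Only the forward direction holds.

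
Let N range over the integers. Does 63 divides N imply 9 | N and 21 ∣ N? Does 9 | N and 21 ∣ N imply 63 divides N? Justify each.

Both implications hold.

(⟹) If 63 ∣ N, write N = 63q. Since 63 = 7·9, N = 9·(7q), so 9 ∣ N; and since 63 = 3·21, N = 21·(3q), so 21 ∣ N.

(⟸) Suppose 9 ∣ N and 21 ∣ N. Any common multiple of 9 and 21 is a multiple of their lcm; here lcm(9, 21) = 9·21/gcd(9, 21) = 189/3 = 63, so 63 ∣ N.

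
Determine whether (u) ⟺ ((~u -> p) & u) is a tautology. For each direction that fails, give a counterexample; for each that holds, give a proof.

(←) Assume the antecedent. If u is true, u reduces to true regardless of the other variables. If u is false, the antecedent cannot hold. Either way u holds.

(→) Assume the antecedent. If u is true, (~u -> p) & u reduces to true regardless of the other variables. If u is false, the antecedent cannot hold. Either way (~u -> p) & u holds.

Both directions hold.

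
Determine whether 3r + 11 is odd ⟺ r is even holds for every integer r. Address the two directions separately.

Equivalent; both directions hold.

Converse. Suppose r is even; write r = 2j. Then 3r + 11 = 3·(2j) + 11 = 2·3j + 11, which is odd.

Forward direction. Suppose 3r + 11 is odd. Since 3 is odd, 3r and r have the same parity, so 3r + 11 ≡ r + 11 (mod 2). As 11 is odd, 3r + 11 is odd exactly when r is even. Thus r is even.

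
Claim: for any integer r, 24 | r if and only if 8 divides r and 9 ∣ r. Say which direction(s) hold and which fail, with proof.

(→) This fails: take r = 24. Certainly 24 ∣ 24, but 9 ∤ 24.

(←) Suppose 8 ∣ r and 9 ∣ r. Any common multiple of 8 and 9 is a multiple of their lcm; here gcd(8, 9) = 1, so lcm(8, 9) = 8·9 = 72, so 72 ∣ r. Since 24 ∣ 72, it follows that 24 ∣ r.

Not equivalent: only (⇐) holds.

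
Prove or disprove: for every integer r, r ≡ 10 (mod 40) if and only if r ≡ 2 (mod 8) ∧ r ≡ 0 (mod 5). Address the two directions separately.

Equivalent; both directions hold.

[⇒] Suppose r ≡ 10 (mod 40); write r = 40j + 10. Since 8 ∣ 40, reducing mod 8 gives r ≡ 10 ≡ 2 (mod 8); since 5 ∣ 40, reducing mod 5 gives r ≡ 10 ≡ 0 (mod 5).

[⇐] Conversely, if r ≡ 2 (mod 8) and r ≡ 0 (mod 5), then by the Chinese remainder theorem r ≡ 10 (mod 40). This is exactly r ≡ 10 (mod 40).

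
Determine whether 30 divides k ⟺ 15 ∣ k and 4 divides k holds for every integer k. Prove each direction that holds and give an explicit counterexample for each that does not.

(→) This fails: take k = 30. Certainly 30 ∣ 30, but 4 ∤ 30.

(←) Suppose 15 ∣ k and 4 ∣ k. Any common multiple of 15 and 4 is a multiple of their lcm; here gcd(15, 4) = 1, so lcm(15, 4) = 15·4 = 60, so 60 ∣ k. Since 30 ∣ 60, it follows that 30 ∣ k.

Not equivalent: only (⇐) holds.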